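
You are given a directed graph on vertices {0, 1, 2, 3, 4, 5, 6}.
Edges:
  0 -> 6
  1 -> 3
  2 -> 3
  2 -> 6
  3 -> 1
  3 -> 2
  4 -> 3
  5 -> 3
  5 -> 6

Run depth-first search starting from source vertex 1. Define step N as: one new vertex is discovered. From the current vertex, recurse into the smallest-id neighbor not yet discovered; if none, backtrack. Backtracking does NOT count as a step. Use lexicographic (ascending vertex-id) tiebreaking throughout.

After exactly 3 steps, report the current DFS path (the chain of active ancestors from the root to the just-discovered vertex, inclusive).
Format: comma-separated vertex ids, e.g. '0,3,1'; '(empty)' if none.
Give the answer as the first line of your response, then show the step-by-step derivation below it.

1,3,2

step 1: discover 1; path=1; order=1
step 2: discover 3; path=1>3; order=1,3
step 3: discover 2; path=1>3>2; order=1,3,2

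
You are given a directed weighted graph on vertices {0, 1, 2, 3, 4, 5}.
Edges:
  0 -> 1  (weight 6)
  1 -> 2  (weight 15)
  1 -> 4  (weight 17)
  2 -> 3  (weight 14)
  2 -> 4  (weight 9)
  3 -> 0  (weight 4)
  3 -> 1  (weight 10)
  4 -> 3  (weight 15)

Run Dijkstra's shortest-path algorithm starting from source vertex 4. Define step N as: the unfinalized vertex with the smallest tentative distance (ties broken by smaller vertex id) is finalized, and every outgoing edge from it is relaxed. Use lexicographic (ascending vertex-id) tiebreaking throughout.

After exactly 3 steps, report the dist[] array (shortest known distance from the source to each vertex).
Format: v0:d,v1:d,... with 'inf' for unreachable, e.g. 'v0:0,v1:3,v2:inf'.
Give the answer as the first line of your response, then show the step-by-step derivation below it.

v0:19,v1:25,v2:inf,v3:15,v4:0,v5:inf

step 1: dist = v0:inf,v1:inf,v2:inf,v3:15,v4:0,v5:inf
step 2: dist = v0:19,v1:25,v2:inf,v3:15,v4:0,v5:inf
step 3: dist = v0:19,v1:25,v2:inf,v3:15,v4:0,v5:inf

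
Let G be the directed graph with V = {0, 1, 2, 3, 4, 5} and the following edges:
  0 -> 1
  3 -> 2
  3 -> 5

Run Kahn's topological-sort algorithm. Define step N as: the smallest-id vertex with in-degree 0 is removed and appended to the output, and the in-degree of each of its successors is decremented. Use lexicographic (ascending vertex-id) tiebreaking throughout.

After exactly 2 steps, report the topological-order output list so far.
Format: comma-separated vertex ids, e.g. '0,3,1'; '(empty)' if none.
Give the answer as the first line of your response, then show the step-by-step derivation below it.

0,1

step 1: output 0; order=[0]; indeg=(0,0,1,0,0,1)
step 2: output 1; order=[0,1]; indeg=(0,0,1,0,0,1)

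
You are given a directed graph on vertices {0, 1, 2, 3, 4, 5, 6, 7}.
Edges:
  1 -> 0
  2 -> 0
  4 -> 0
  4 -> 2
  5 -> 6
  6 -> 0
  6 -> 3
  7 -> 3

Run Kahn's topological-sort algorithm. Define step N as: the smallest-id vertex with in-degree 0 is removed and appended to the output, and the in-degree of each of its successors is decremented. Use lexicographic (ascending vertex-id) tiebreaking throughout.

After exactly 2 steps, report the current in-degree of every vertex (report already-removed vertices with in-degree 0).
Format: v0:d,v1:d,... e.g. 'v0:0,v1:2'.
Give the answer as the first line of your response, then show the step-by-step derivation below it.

v0:2,v1:0,v2:0,v3:2,v4:0,v5:0,v6:1,v7:0

step 1: output 1; order=[1]; indeg=(3,0,1,2,0,0,1,0)
step 2: output 4; order=[1,4]; indeg=(2,0,0,2,0,0,1,0)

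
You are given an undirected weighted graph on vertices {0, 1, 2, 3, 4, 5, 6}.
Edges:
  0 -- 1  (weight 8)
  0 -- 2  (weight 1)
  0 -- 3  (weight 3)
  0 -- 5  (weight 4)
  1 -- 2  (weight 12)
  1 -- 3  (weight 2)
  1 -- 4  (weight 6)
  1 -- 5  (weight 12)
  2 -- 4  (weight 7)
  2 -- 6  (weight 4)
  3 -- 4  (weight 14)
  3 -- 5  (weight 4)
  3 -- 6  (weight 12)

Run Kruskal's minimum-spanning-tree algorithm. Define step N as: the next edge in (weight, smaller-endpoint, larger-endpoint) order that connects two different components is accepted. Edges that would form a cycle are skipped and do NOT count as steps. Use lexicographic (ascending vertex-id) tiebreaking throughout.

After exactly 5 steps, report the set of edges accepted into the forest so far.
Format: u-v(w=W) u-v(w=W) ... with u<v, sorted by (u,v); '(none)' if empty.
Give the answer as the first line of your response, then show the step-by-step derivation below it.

0-2(w=1) 0-3(w=3) 0-5(w=4) 1-3(w=2) 2-6(w=4)

step 1: add edge 0-2 (w=1); MST = {0-2(w=1)}
step 2: add edge 1-3 (w=2); MST = {0-2(w=1) 1-3(w=2)}
step 3: add edge 0-3 (w=3); MST = {0-2(w=1) 0-3(w=3) 1-3(w=2)}
step 4: add edge 0-5 (w=4); MST = {0-2(w=1) 0-3(w=3) 0-5(w=4) 1-3(w=2)}
step 5: add edge 2-6 (w=4); MST = {0-2(w=1) 0-3(w=3) 0-5(w=4) 1-3(w=2) 2-6(w=4)}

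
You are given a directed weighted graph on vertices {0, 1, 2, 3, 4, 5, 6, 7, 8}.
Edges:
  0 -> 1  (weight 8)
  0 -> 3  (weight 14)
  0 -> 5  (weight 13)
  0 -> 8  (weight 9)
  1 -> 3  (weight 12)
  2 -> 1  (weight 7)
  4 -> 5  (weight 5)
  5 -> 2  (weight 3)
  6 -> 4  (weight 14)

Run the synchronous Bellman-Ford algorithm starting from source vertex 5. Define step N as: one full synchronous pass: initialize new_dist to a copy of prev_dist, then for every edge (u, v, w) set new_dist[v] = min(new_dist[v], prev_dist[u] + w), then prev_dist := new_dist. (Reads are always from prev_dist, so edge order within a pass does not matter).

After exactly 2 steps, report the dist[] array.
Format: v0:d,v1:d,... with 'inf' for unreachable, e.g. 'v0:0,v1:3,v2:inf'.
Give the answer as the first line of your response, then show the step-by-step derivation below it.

v0:inf,v1:10,v2:3,v3:inf,v4:inf,v5:0,v6:inf,v7:inf,v8:inf

step 1: dist = v0:inf,v1:inf,v2:3,v3:inf,v4:inf,v5:0,v6:inf,v7:inf,v8:inf
step 2: dist = v0:inf,v1:10,v2:3,v3:inf,v4:inf,v5:0,v6:inf,v7:inf,v8:inf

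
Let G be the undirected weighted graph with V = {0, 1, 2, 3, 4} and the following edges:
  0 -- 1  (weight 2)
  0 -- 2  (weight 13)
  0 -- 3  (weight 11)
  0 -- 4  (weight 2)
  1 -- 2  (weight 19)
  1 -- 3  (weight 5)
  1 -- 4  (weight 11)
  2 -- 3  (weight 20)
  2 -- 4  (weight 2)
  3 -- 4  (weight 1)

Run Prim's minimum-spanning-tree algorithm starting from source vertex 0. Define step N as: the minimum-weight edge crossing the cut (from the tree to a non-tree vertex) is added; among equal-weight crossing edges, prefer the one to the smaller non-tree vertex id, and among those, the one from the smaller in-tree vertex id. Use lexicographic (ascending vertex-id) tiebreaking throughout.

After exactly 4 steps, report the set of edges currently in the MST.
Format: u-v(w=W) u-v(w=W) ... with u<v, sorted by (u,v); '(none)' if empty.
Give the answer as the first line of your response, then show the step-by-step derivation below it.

0-1(w=2) 0-4(w=2) 2-4(w=2) 3-4(w=1)

step 1: add edge 0-1 (w=2); MST = {0-1(w=2)}
step 2: add edge 0-4 (w=2); MST = {0-1(w=2) 0-4(w=2)}
step 3: add edge 3-4 (w=1); MST = {0-1(w=2) 0-4(w=2) 3-4(w=1)}
step 4: add edge 2-4 (w=2); MST = {0-1(w=2) 0-4(w=2) 2-4(w=2) 3-4(w=1)}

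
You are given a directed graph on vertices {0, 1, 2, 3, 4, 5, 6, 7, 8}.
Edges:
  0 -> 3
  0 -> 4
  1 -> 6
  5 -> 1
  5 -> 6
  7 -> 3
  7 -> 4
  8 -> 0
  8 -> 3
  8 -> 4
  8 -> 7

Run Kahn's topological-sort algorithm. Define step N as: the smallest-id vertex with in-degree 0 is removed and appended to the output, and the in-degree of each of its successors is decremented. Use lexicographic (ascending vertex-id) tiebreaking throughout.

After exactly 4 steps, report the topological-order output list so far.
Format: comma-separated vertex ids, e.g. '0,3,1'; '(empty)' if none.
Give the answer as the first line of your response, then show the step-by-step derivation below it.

2,5,1,6

step 1: output 2; order=[2]; indeg=(1,1,0,3,3,0,2,1,0)
step 2: output 5; order=[2,5]; indeg=(1,0,0,3,3,0,1,1,0)
step 3: output 1; order=[2,5,1]; indeg=(1,0,0,3,3,0,0,1,0)
step 4: output 6; order=[2,5,1,6]; indeg=(1,0,0,3,3,0,0,1,0)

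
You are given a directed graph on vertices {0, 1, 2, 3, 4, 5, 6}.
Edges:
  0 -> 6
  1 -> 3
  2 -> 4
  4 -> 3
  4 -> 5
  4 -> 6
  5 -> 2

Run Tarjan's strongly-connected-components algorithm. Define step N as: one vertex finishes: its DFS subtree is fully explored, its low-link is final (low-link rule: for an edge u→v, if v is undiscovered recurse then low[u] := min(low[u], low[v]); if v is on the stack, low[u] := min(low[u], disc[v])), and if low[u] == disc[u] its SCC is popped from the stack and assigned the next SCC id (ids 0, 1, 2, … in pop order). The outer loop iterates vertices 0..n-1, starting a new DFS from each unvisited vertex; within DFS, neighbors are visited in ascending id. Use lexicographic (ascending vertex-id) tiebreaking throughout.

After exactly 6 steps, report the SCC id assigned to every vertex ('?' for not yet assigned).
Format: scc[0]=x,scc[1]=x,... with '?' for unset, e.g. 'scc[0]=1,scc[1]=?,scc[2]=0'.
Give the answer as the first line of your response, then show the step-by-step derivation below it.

scc[0]=1,scc[1]=3,scc[2]=?,scc[3]=2,scc[4]=?,scc[5]=?,scc[6]=0

step 1: low=(low[0]=0,low[1]=?,low[2]=?,low[3]=?,low[4]=?,low[5]=?,low[6]=1); scc=(scc[0]=?,scc[1]=?,scc[2]=?,scc[3]=?,scc[4]=?,scc[5]=?,scc[6]=0)
step 2: low=(low[0]=0,low[1]=?,low[2]=?,low[3]=?,low[4]=?,low[5]=?,low[6]=1); scc=(scc[0]=1,scc[1]=?,scc[2]=?,scc[3]=?,scc[4]=?,scc[5]=?,scc[6]=0)
step 3: low=(low[0]=0,low[1]=2,low[2]=?,low[3]=3,low[4]=?,low[5]=?,low[6]=1); scc=(scc[0]=1,scc[1]=?,scc[2]=?,scc[3]=2,scc[4]=?,scc[5]=?,scc[6]=0)
step 4: low=(low[0]=0,low[1]=2,low[2]=?,low[3]=3,low[4]=?,low[5]=?,low[6]=1); scc=(scc[0]=1,scc[1]=3,scc[2]=?,scc[3]=2,scc[4]=?,scc[5]=?,scc[6]=0)
step 5: low=(low[0]=0,low[1]=2,low[2]=4,low[3]=3,low[4]=5,low[5]=4,low[6]=1); scc=(scc[0]=1,scc[1]=3,scc[2]=?,scc[3]=2,scc[4]=?,scc[5]=?,scc[6]=0)
step 6: low=(low[0]=0,low[1]=2,low[2]=4,low[3]=3,low[4]=4,low[5]=4,low[6]=1); scc=(scc[0]=1,scc[1]=3,scc[2]=?,scc[3]=2,scc[4]=?,scc[5]=?,scc[6]=0)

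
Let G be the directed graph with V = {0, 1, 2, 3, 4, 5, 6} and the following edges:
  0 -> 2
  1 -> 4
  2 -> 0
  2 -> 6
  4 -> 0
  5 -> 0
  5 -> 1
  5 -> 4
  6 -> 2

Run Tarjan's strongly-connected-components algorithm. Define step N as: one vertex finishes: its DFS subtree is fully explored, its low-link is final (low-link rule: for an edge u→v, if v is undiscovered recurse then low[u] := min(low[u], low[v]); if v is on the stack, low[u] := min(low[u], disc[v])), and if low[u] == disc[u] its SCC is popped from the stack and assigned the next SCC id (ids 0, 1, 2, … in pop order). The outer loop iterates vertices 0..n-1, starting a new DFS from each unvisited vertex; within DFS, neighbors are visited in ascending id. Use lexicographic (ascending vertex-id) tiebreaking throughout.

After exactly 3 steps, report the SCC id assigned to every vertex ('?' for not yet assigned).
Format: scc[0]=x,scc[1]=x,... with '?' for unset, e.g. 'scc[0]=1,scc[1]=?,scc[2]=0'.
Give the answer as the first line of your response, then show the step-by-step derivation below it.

scc[0]=0,scc[1]=?,scc[2]=0,scc[3]=?,scc[4]=?,scc[5]=?,scc[6]=0

step 1: low=(low[0]=0,low[1]=?,low[2]=0,low[3]=?,low[4]=?,low[5]=?,low[6]=1); scc=(scc[0]=?,scc[1]=?,scc[2]=?,scc[3]=?,scc[4]=?,scc[5]=?,scc[6]=?)
step 2: low=(low[0]=0,low[1]=?,low[2]=0,low[3]=?,low[4]=?,low[5]=?,low[6]=1); scc=(scc[0]=?,scc[1]=?,scc[2]=?,scc[3]=?,scc[4]=?,scc[5]=?,scc[6]=?)
step 3: low=(low[0]=0,low[1]=?,low[2]=0,low[3]=?,low[4]=?,low[5]=?,low[6]=1); scc=(scc[0]=0,scc[1]=?,scc[2]=0,scc[3]=?,scc[4]=?,scc[5]=?,scc[6]=0)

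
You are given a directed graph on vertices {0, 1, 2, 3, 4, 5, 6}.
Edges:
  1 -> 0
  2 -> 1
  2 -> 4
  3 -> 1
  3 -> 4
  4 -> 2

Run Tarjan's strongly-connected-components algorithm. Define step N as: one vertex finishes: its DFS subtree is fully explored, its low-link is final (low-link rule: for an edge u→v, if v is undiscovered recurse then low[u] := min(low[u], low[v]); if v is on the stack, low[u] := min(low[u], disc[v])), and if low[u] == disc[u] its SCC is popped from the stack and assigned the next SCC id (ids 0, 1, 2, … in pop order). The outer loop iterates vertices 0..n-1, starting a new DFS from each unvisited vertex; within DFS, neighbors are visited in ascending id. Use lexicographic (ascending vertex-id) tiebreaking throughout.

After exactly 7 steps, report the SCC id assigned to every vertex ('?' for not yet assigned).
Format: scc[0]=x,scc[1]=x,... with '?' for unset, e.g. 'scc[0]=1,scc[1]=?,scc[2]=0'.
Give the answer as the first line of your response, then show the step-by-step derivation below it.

scc[0]=0,scc[1]=1,scc[2]=2,scc[3]=3,scc[4]=2,scc[5]=4,scc[6]=5

step 1: low=(low[0]=0,low[1]=?,low[2]=?,low[3]=?,low[4]=?,low[5]=?,low[6]=?); scc=(scc[0]=0,scc[1]=?,scc[2]=?,scc[3]=?,scc[4]=?,scc[5]=?,scc[6]=?)
step 2: low=(low[0]=0,low[1]=1,low[2]=?,low[3]=?,low[4]=?,low[5]=?,low[6]=?); scc=(scc[0]=0,scc[1]=1,scc[2]=?,scc[3]=?,scc[4]=?,scc[5]=?,scc[6]=?)
step 3: low=(low[0]=0,low[1]=1,low[2]=2,low[3]=?,low[4]=2,low[5]=?,low[6]=?); scc=(scc[0]=0,scc[1]=1,scc[2]=?,scc[3]=?,scc[4]=?,scc[5]=?,scc[6]=?)
step 4: low=(low[0]=0,low[1]=1,low[2]=2,low[3]=?,low[4]=2,low[5]=?,low[6]=?); scc=(scc[0]=0,scc[1]=1,scc[2]=2,scc[3]=?,scc[4]=2,scc[5]=?,scc[6]=?)
step 5: low=(low[0]=0,low[1]=1,low[2]=2,low[3]=4,low[4]=2,low[5]=?,low[6]=?); scc=(scc[0]=0,scc[1]=1,scc[2]=2,scc[3]=3,scc[4]=2,scc[5]=?,scc[6]=?)
step 6: low=(low[0]=0,low[1]=1,low[2]=2,low[3]=4,low[4]=2,low[5]=5,low[6]=?); scc=(scc[0]=0,scc[1]=1,scc[2]=2,scc[3]=3,scc[4]=2,scc[5]=4,scc[6]=?)
step 7: low=(low[0]=0,low[1]=1,low[2]=2,low[3]=4,low[4]=2,low[5]=5,low[6]=6); scc=(scc[0]=0,scc[1]=1,scc[2]=2,scc[3]=3,scc[4]=2,scc[5]=4,scc[6]=5)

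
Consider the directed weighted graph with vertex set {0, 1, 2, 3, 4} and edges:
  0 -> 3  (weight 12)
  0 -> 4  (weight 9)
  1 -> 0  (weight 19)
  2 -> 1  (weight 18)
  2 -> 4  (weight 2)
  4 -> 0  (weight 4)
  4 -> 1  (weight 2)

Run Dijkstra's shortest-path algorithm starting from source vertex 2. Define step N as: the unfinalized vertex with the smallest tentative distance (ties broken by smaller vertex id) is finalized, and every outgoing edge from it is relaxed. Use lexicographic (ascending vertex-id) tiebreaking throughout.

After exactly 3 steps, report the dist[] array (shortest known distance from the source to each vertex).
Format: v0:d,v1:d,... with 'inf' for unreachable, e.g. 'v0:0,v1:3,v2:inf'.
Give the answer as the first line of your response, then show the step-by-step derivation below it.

v0:6,v1:4,v2:0,v3:inf,v4:2

step 1: dist = v0:inf,v1:18,v2:0,v3:inf,v4:2
step 2: dist = v0:6,v1:4,v2:0,v3:inf,v4:2
step 3: dist = v0:6,v1:4,v2:0,v3:inf,v4:2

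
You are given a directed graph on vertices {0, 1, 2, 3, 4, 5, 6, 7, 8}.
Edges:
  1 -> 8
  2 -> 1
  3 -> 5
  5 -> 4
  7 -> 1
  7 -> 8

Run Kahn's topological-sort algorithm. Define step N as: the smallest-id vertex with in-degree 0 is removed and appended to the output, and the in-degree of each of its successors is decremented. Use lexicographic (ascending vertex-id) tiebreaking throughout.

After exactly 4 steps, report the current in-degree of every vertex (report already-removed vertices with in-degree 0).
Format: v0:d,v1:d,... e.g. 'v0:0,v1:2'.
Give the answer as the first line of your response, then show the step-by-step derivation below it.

v0:0,v1:1,v2:0,v3:0,v4:0,v5:0,v6:0,v7:0,v8:2

step 1: output 0; order=[0]; indeg=(0,2,0,0,1,1,0,0,2)
step 2: output 2; order=[0,2]; indeg=(0,1,0,0,1,1,0,0,2)
step 3: output 3; order=[0,2,3]; indeg=(0,1,0,0,1,0,0,0,2)
step 4: output 5; order=[0,2,3,5]; indeg=(0,1,0,0,0,0,0,0,2)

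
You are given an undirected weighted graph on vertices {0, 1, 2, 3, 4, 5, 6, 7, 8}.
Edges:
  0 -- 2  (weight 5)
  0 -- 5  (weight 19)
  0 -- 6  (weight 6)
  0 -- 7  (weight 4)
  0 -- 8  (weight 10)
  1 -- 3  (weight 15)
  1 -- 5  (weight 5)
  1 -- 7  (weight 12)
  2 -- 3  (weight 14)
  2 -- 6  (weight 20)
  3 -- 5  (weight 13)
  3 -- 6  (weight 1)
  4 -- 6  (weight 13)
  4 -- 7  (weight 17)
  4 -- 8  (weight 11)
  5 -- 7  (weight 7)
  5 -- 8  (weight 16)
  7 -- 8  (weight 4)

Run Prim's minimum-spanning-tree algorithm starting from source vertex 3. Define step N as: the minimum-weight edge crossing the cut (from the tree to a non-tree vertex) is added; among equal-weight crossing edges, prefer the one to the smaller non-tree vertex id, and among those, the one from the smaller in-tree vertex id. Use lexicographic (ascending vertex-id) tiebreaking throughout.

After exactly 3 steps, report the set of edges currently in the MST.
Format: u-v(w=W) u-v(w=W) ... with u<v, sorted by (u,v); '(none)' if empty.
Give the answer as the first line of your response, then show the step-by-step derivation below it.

0-6(w=6) 0-7(w=4) 3-6(w=1)

step 1: add edge 3-6 (w=1); MST = {3-6(w=1)}
step 2: add edge 0-6 (w=6); MST = {0-6(w=6) 3-6(w=1)}
step 3: add edge 0-7 (w=4); MST = {0-6(w=6) 0-7(w=4) 3-6(w=1)}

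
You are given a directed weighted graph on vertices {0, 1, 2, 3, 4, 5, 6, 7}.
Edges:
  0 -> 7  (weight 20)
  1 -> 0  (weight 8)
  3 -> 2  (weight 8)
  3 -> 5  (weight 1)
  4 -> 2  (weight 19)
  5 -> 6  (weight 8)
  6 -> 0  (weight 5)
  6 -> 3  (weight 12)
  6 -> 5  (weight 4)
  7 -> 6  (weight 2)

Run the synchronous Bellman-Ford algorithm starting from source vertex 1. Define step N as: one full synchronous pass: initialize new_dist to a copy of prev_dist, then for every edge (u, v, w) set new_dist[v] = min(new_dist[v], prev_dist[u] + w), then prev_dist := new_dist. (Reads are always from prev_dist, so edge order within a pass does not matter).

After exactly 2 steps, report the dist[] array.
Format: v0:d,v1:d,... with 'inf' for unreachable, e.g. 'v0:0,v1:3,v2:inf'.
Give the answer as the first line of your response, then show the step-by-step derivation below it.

v0:8,v1:0,v2:inf,v3:inf,v4:inf,v5:inf,v6:inf,v7:28

step 1: dist = v0:8,v1:0,v2:inf,v3:inf,v4:inf,v5:inf,v6:inf,v7:inf
step 2: dist = v0:8,v1:0,v2:inf,v3:inf,v4:inf,v5:inf,v6:inf,v7:28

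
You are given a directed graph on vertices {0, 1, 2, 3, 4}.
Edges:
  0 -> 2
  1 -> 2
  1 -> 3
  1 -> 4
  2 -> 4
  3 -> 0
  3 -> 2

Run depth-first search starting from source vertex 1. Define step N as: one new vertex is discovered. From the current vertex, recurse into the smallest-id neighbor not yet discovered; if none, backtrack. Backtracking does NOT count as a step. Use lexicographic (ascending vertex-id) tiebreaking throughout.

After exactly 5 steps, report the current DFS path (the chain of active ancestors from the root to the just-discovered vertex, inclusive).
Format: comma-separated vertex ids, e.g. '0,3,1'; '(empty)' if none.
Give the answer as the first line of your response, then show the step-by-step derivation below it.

1,3,0

step 1: discover 1; path=1; order=1
step 2: discover 2; path=1>2; order=1,2
step 3: discover 4; path=1>2>4; order=1,2,4
step 4: discover 3; path=1>3; order=1,2,4,3
step 5: discover 0; path=1>3>0; order=1,2,4,3,0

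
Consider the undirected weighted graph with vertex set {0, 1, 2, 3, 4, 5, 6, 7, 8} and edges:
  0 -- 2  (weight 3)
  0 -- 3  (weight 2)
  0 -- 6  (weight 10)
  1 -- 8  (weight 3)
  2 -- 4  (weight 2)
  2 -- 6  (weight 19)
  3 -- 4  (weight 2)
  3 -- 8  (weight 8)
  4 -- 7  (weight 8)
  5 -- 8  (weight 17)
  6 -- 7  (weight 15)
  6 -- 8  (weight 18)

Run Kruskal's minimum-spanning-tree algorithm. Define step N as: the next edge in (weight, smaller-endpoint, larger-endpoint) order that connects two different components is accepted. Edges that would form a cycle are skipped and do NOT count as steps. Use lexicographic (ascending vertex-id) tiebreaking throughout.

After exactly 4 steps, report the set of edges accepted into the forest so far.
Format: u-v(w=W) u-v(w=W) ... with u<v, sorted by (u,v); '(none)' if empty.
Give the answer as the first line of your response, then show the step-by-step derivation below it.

0-3(w=2) 1-8(w=3) 2-4(w=2) 3-4(w=2)

step 1: add edge 0-3 (w=2); MST = {0-3(w=2)}
step 2: add edge 2-4 (w=2); MST = {0-3(w=2) 2-4(w=2)}
step 3: add edge 3-4 (w=2); MST = {0-3(w=2) 2-4(w=2) 3-4(w=2)}
step 4: add edge 1-8 (w=3); MST = {0-3(w=2) 1-8(w=3) 2-4(w=2) 3-4(w=2)}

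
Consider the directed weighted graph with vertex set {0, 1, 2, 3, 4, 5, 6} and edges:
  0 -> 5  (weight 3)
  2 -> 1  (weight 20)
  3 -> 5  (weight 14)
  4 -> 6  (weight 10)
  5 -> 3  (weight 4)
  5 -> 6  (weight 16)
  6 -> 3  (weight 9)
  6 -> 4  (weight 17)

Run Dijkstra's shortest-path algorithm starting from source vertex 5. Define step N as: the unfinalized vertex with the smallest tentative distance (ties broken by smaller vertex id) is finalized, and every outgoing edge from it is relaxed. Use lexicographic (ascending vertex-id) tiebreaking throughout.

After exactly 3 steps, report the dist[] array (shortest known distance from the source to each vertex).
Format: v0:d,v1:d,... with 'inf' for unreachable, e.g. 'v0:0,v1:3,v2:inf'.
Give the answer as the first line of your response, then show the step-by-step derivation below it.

v0:inf,v1:inf,v2:inf,v3:4,v4:33,v5:0,v6:16

step 1: dist = v0:inf,v1:inf,v2:inf,v3:4,v4:inf,v5:0,v6:16
step 2: dist = v0:inf,v1:inf,v2:inf,v3:4,v4:inf,v5:0,v6:16
step 3: dist = v0:inf,v1:inf,v2:inf,v3:4,v4:33,v5:0,v6:16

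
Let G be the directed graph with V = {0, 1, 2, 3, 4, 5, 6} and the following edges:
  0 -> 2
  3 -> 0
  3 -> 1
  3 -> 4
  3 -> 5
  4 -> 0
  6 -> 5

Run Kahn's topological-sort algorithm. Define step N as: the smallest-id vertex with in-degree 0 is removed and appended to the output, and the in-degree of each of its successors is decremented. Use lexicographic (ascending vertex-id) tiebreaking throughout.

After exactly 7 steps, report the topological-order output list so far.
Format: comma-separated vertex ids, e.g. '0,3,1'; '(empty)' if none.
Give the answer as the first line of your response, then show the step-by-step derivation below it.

3,1,4,0,2,6,5

step 1: output 3; order=[3]; indeg=(1,0,1,0,0,1,0)
step 2: output 1; order=[3,1]; indeg=(1,0,1,0,0,1,0)
step 3: output 4; order=[3,1,4]; indeg=(0,0,1,0,0,1,0)
step 4: output 0; order=[3,1,4,0]; indeg=(0,0,0,0,0,1,0)
step 5: output 2; order=[3,1,4,0,2]; indeg=(0,0,0,0,0,1,0)
step 6: output 6; order=[3,1,4,0,2,6]; indeg=(0,0,0,0,0,0,0)
step 7: output 5; order=[3,1,4,0,2,6,5]; indeg=(0,0,0,0,0,0,0)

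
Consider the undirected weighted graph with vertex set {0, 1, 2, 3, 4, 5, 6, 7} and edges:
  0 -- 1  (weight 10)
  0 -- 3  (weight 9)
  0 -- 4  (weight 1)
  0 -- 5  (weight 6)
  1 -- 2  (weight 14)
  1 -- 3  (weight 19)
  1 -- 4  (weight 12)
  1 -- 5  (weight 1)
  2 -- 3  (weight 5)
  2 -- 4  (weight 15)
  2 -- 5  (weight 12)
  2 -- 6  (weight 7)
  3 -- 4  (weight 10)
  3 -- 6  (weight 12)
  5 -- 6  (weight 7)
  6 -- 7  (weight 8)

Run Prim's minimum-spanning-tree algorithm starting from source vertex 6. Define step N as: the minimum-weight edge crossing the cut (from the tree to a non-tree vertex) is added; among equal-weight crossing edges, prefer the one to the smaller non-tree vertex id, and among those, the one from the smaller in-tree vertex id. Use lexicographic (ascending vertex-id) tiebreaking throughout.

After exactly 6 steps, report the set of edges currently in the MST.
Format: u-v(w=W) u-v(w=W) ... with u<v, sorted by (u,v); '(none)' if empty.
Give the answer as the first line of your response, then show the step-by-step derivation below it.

0-4(w=1) 0-5(w=6) 1-5(w=1) 2-3(w=5) 2-6(w=7) 5-6(w=7)

step 1: add edge 2-6 (w=7); MST = {2-6(w=7)}
step 2: add edge 2-3 (w=5); MST = {2-3(w=5) 2-6(w=7)}
step 3: add edge 5-6 (w=7); MST = {2-3(w=5) 2-6(w=7) 5-6(w=7)}
step 4: add edge 1-5 (w=1); MST = {1-5(w=1) 2-3(w=5) 2-6(w=7) 5-6(w=7)}
step 5: add edge 0-5 (w=6); MST = {0-5(w=6) 1-5(w=1) 2-3(w=5) 2-6(w=7) 5-6(w=7)}
step 6: add edge 0-4 (w=1); MST = {0-4(w=1) 0-5(w=6) 1-5(w=1) 2-3(w=5) 2-6(w=7) 5-6(w=7)}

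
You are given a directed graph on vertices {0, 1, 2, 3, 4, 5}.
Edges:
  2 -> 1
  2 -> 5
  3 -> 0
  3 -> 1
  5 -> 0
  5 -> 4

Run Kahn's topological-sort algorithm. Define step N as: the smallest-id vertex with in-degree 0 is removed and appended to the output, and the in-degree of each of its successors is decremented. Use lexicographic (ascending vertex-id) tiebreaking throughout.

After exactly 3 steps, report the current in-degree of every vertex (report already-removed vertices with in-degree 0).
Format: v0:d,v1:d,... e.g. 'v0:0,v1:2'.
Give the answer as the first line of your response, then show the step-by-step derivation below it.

v0:1,v1:0,v2:0,v3:0,v4:1,v5:0

step 1: output 2; order=[2]; indeg=(2,1,0,0,1,0)
step 2: output 3; order=[2,3]; indeg=(1,0,0,0,1,0)
step 3: output 1; order=[2,3,1]; indeg=(1,0,0,0,1,0)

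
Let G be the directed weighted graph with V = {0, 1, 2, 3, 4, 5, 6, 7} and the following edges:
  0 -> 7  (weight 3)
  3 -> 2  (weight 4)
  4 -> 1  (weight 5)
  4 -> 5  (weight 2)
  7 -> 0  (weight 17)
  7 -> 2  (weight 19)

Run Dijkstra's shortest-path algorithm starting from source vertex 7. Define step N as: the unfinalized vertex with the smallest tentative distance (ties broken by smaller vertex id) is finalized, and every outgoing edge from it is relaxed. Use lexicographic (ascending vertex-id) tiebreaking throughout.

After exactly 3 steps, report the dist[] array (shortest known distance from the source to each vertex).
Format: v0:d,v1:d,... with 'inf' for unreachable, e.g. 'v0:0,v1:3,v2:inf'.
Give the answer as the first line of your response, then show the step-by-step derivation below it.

v0:17,v1:inf,v2:19,v3:inf,v4:inf,v5:inf,v6:inf,v7:0

step 1: dist = v0:17,v1:inf,v2:19,v3:inf,v4:inf,v5:inf,v6:inf,v7:0
step 2: dist = v0:17,v1:inf,v2:19,v3:inf,v4:inf,v5:inf,v6:inf,v7:0
step 3: dist = v0:17,v1:inf,v2:19,v3:inf,v4:inf,v5:inf,v6:inf,v7:0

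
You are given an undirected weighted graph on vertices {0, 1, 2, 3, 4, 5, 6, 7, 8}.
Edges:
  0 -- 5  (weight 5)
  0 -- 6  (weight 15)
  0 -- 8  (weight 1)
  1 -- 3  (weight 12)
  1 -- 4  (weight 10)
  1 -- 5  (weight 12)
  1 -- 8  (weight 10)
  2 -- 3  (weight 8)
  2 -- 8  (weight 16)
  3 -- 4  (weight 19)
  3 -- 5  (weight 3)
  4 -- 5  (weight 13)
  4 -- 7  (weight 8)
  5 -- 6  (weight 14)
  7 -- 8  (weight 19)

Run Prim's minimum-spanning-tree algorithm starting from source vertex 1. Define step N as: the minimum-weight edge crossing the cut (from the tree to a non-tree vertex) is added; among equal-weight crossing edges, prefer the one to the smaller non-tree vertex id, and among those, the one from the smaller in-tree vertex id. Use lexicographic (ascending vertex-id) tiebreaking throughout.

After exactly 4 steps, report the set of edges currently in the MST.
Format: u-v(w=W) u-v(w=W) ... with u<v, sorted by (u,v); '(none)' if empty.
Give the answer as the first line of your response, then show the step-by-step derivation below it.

0-8(w=1) 1-4(w=10) 1-8(w=10) 4-7(w=8)

step 1: add edge 1-4 (w=10); MST = {1-4(w=10)}
step 2: add edge 4-7 (w=8); MST = {1-4(w=10) 4-7(w=8)}
step 3: add edge 1-8 (w=10); MST = {1-4(w=10) 1-8(w=10) 4-7(w=8)}
step 4: add edge 0-8 (w=1); MST = {0-8(w=1) 1-4(w=10) 1-8(w=10) 4-7(w=8)}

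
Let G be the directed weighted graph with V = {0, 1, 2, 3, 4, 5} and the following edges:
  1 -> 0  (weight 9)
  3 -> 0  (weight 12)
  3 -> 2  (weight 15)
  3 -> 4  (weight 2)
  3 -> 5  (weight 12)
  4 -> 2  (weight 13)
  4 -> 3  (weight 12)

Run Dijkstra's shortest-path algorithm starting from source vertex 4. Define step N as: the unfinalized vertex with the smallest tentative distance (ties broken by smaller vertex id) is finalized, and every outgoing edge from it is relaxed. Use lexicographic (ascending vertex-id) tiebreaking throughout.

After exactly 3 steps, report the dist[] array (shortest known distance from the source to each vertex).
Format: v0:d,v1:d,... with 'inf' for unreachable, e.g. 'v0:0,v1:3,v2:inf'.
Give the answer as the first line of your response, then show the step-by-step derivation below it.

v0:24,v1:inf,v2:13,v3:12,v4:0,v5:24

step 1: dist = v0:inf,v1:inf,v2:13,v3:12,v4:0,v5:inf
step 2: dist = v0:24,v1:inf,v2:13,v3:12,v4:0,v5:24
step 3: dist = v0:24,v1:inf,v2:13,v3:12,v4:0,v5:24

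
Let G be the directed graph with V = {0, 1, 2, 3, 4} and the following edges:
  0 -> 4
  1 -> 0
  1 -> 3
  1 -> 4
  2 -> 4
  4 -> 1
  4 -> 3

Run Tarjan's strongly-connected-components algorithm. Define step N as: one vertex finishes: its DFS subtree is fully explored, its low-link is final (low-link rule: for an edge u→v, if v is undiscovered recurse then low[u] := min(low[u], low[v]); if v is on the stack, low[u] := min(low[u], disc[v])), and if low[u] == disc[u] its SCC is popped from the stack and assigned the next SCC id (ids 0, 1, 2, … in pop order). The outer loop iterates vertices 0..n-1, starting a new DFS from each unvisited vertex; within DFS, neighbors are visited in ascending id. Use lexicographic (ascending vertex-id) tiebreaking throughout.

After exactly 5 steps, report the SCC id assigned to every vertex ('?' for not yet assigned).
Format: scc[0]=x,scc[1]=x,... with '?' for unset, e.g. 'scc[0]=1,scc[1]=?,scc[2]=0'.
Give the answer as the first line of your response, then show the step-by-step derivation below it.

scc[0]=1,scc[1]=1,scc[2]=2,scc[3]=0,scc[4]=1

step 1: low=(low[0]=0,low[1]=0,low[2]=?,low[3]=3,low[4]=1); scc=(scc[0]=?,scc[1]=?,scc[2]=?,scc[3]=0,scc[4]=?)
step 2: low=(low[0]=0,low[1]=0,low[2]=?,low[3]=3,low[4]=1); scc=(scc[0]=?,scc[1]=?,scc[2]=?,scc[3]=0,scc[4]=?)
step 3: low=(low[0]=0,low[1]=0,low[2]=?,low[3]=3,low[4]=0); scc=(scc[0]=?,scc[1]=?,scc[2]=?,scc[3]=0,scc[4]=?)
step 4: low=(low[0]=0,low[1]=0,low[2]=?,low[3]=3,low[4]=0); scc=(scc[0]=1,scc[1]=1,scc[2]=?,scc[3]=0,scc[4]=1)
step 5: low=(low[0]=0,low[1]=0,low[2]=4,low[3]=3,low[4]=0); scc=(scc[0]=1,scc[1]=1,scc[2]=2,scc[3]=0,scc[4]=1)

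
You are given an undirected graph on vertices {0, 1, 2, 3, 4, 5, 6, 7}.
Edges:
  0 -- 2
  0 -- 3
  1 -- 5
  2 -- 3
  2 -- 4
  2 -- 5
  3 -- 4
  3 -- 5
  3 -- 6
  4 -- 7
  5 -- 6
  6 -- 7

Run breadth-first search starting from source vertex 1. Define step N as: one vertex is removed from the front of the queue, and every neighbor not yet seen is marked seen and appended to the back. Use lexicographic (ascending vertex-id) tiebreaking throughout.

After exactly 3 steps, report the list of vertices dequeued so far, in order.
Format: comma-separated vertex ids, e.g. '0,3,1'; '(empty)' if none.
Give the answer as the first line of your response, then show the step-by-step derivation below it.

1,5,2

step 1: dequeue 1; queue=[5]; order=1
step 2: dequeue 5; queue=[2,3,6]; order=1,5
step 3: dequeue 2; queue=[3,6,0,4]; order=1,5,2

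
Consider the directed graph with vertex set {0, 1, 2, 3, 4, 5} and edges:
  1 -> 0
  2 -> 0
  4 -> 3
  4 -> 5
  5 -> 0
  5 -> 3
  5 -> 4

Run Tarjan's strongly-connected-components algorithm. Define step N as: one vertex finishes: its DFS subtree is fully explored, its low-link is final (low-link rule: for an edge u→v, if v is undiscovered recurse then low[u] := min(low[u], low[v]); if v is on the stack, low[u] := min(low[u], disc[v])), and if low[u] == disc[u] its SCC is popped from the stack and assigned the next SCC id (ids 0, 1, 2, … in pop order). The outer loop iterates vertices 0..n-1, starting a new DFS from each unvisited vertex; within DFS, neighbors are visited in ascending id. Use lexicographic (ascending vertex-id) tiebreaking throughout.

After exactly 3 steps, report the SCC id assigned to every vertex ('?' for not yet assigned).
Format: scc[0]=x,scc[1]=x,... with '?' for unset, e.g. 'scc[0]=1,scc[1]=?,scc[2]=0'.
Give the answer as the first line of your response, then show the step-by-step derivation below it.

scc[0]=0,scc[1]=1,scc[2]=2,scc[3]=?,scc[4]=?,scc[5]=?

step 1: low=(low[0]=0,low[1]=?,low[2]=?,low[3]=?,low[4]=?,low[5]=?); scc=(scc[0]=0,scc[1]=?,scc[2]=?,scc[3]=?,scc[4]=?,scc[5]=?)
step 2: low=(low[0]=0,low[1]=1,low[2]=?,low[3]=?,low[4]=?,low[5]=?); scc=(scc[0]=0,scc[1]=1,scc[2]=?,scc[3]=?,scc[4]=?,scc[5]=?)
step 3: low=(low[0]=0,low[1]=1,low[2]=2,low[3]=?,low[4]=?,low[5]=?); scc=(scc[0]=0,scc[1]=1,scc[2]=2,scc[3]=?,scc[4]=?,scc[5]=?)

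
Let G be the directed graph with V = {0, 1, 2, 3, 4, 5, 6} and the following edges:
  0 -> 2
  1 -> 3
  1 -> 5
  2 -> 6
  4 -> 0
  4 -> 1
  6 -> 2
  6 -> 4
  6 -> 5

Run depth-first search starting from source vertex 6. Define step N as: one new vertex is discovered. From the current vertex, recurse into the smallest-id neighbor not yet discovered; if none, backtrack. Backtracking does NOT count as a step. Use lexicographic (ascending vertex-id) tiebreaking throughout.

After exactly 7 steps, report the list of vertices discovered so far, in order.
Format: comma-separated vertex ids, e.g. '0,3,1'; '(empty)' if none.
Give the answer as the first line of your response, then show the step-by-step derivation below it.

6,2,4,0,1,3,5

step 1: discover 6; path=6; order=6
step 2: discover 2; path=6>2; order=6,2
step 3: discover 4; path=6>4; order=6,2,4
step 4: discover 0; path=6>4>0; order=6,2,4,0
step 5: discover 1; path=6>4>1; order=6,2,4,0,1
step 6: discover 3; path=6>4>1>3; order=6,2,4,0,1,3
step 7: discover 5; path=6>4>1>5; order=6,2,4,0,1,3,5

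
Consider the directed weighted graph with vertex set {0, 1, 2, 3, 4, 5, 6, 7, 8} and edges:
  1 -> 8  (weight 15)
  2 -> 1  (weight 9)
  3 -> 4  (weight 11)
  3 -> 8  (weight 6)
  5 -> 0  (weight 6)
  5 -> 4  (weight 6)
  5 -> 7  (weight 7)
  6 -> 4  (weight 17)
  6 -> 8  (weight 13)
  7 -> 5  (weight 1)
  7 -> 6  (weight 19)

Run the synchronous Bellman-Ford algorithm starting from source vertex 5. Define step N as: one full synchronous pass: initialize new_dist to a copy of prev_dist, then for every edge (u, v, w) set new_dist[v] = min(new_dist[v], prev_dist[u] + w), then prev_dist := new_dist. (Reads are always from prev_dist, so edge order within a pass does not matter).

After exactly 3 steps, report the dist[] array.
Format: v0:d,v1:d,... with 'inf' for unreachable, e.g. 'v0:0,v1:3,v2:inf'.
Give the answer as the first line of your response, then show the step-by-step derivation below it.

v0:6,v1:inf,v2:inf,v3:inf,v4:6,v5:0,v6:26,v7:7,v8:39

step 1: dist = v0:6,v1:inf,v2:inf,v3:inf,v4:6,v5:0,v6:inf,v7:7,v8:inf
step 2: dist = v0:6,v1:inf,v2:inf,v3:inf,v4:6,v5:0,v6:26,v7:7,v8:inf
step 3: dist = v0:6,v1:inf,v2:inf,v3:inf,v4:6,v5:0,v6:26,v7:7,v8:39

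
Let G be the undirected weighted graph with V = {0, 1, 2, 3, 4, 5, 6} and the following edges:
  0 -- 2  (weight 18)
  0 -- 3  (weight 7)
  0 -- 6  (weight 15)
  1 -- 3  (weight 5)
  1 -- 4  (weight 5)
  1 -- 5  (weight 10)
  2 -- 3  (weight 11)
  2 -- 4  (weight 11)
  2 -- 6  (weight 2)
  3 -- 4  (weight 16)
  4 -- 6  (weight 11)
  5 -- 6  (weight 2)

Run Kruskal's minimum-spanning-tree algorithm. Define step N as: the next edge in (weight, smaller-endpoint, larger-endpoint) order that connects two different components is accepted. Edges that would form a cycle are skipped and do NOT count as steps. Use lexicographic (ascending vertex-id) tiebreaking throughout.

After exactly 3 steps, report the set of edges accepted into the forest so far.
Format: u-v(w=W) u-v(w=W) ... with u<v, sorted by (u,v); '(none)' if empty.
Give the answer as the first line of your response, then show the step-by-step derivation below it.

1-3(w=5) 2-6(w=2) 5-6(w=2)

step 1: add edge 2-6 (w=2); MST = {2-6(w=2)}
step 2: add edge 5-6 (w=2); MST = {2-6(w=2) 5-6(w=2)}
step 3: add edge 1-3 (w=5); MST = {1-3(w=5) 2-6(w=2) 5-6(w=2)}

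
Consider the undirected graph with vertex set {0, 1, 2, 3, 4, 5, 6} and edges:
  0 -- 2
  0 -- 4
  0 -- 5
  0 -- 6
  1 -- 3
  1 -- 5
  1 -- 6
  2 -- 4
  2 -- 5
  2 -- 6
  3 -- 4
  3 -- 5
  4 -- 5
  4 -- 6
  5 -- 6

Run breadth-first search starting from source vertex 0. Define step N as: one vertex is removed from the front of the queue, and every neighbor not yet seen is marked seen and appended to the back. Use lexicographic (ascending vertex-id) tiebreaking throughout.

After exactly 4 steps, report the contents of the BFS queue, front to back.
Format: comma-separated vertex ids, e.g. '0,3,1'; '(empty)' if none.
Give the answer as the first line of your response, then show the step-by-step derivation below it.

6,3,1

step 1: dequeue 0; queue=[2,4,5,6]; order=0
step 2: dequeue 2; queue=[4,5,6]; order=0,2
step 3: dequeue 4; queue=[5,6,3]; order=0,2,4
step 4: dequeue 5; queue=[6,3,1]; order=0,2,4,5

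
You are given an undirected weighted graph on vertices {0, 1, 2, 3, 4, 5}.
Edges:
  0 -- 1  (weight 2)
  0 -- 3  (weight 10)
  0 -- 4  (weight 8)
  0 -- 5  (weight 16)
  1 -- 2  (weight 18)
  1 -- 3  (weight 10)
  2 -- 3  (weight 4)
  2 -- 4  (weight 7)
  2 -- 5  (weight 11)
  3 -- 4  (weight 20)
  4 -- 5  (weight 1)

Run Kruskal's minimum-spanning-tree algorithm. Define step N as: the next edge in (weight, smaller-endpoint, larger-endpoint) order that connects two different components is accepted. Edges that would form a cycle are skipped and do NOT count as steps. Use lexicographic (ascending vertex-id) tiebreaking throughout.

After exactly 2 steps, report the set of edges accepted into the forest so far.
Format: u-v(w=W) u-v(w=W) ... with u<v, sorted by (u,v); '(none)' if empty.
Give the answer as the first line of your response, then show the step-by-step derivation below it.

0-1(w=2) 4-5(w=1)

step 1: add edge 4-5 (w=1); MST = {4-5(w=1)}
step 2: add edge 0-1 (w=2); MST = {0-1(w=2) 4-5(w=1)}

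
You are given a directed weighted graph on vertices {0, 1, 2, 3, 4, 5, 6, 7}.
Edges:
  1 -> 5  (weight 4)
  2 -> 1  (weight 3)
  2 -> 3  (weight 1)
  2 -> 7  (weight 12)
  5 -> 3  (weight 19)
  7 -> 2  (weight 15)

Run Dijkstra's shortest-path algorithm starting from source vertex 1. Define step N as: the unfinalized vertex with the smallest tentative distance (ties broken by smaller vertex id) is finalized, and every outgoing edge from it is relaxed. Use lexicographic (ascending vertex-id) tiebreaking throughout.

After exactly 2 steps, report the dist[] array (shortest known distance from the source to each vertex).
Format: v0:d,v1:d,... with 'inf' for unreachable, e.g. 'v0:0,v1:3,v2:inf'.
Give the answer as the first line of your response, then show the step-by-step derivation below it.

v0:inf,v1:0,v2:inf,v3:23,v4:inf,v5:4,v6:inf,v7:inf

step 1: dist = v0:inf,v1:0,v2:inf,v3:inf,v4:inf,v5:4,v6:inf,v7:inf
step 2: dist = v0:inf,v1:0,v2:inf,v3:23,v4:inf,v5:4,v6:inf,v7:inf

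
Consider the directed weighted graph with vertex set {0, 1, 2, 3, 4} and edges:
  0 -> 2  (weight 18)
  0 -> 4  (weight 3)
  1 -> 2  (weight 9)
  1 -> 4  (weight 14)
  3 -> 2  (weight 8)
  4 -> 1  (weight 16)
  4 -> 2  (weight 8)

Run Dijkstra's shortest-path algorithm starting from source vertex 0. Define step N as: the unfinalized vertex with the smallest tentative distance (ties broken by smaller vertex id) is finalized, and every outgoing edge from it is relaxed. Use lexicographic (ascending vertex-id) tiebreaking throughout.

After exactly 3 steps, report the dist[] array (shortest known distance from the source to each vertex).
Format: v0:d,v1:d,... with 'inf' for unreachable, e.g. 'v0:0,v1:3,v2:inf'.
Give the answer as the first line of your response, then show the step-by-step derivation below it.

v0:0,v1:19,v2:11,v3:inf,v4:3

step 1: dist = v0:0,v1:inf,v2:18,v3:inf,v4:3
step 2: dist = v0:0,v1:19,v2:11,v3:inf,v4:3
step 3: dist = v0:0,v1:19,v2:11,v3:inf,v4:3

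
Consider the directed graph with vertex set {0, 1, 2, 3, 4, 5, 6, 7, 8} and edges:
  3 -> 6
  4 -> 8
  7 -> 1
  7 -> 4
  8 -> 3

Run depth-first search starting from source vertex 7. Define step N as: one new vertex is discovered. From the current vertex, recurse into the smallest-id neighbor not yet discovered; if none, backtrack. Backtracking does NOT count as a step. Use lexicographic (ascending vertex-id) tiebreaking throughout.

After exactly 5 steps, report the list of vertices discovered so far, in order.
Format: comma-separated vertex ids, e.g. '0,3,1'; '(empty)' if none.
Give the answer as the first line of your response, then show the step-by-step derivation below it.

7,1,4,8,3

step 1: discover 7; path=7; order=7
step 2: discover 1; path=7>1; order=7,1
step 3: discover 4; path=7>4; order=7,1,4
step 4: discover 8; path=7>4>8; order=7,1,4,8
step 5: discover 3; path=7>4>8>3; order=7,1,4,8,3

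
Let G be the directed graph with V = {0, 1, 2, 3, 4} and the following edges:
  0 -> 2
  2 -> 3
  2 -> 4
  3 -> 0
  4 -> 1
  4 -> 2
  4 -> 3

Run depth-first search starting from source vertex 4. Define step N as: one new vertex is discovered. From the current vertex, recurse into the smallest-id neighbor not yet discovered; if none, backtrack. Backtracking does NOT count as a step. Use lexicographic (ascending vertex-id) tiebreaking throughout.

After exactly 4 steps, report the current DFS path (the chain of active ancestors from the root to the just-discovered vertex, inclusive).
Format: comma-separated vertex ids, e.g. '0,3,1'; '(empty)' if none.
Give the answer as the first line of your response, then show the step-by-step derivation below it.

4,2,3

step 1: discover 4; path=4; order=4
step 2: discover 1; path=4>1; order=4,1
step 3: discover 2; path=4>2; order=4,1,2
step 4: discover 3; path=4>2>3; order=4,1,2,3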